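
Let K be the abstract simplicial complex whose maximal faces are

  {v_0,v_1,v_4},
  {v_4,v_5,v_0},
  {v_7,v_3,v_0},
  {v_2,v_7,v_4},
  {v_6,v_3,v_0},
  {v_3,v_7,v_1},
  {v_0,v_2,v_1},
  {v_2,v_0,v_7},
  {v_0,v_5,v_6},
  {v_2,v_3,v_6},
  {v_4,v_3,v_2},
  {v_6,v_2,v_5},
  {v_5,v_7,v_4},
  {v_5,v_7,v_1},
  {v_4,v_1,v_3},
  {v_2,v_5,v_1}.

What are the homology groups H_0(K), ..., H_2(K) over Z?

H_0 ≅ Z,  H_1 ≅ Z^2,  H_2 ≅ Z.

K has 8 vertices, 24 edges, 16 triangles.
rank ∂_0 = 0, rank ∂_1 = 7 ⇒ b_0 = 8 − 0 − 7 = 1; all invariant factors of ∂_1 are 1 so no torsion. So H_0 ≅ Z.
rank ∂_1 = 7, rank ∂_2 = 15 ⇒ b_1 = 24 − 7 − 15 = 2; all invariant factors of ∂_2 are 1 so no torsion. So H_1 ≅ Z^2.
rank ∂_2 = 15, rank ∂_3 = 0 ⇒ b_2 = 16 − 15 − 0 = 1. So H_2 ≅ Z.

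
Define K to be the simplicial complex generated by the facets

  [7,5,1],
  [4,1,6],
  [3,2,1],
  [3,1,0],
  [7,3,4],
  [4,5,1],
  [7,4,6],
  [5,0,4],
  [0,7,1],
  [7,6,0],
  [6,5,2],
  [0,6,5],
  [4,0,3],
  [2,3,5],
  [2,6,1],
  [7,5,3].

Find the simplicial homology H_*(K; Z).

Fix the vertex order 0 < 1 < 2 < 3 < 4 < 5 < 6 < 7 and write every simplex with vertices in increasing order. Then dim K = 2 and the simplices of K are:

  0-simplices (8): [0], [1], [2], [3], [4], [5], [6], [7]
  1-simplices (24): (24 of them)
  2-simplices (16): [0,1,3], [0,1,7], [0,3,4], [0,4,5], [0,5,6], [0,6,7], [1,2,3], [1,2,6], [1,4,5], [1,4,6], [1,5,7], [2,3,5], [2,5,6], [3,4,7], [3,5,7], [4,6,7]

Hence C_0 ≅ Z^8, C_1 ≅ Z^24, C_2 ≅ Z^16.

Boundary ∂_1: C_1 → C_0 is given by ∂[p,q] = [q] − [p]. For instance
  ∂[0,4] = [4] − [0].
This gives a 8×24 integer matrix of rank 7; reducing to Smith normal form yields diagonal entries (1,1,1,1,1,1,1).

∂_2: C_2 → C_1 acts by ∂[p,q,r] = [q,r] − [p,r] + [p,q]. For instance
  ∂[1,4,5] = [4,5] − [1,5] + [1,4],
  ∂[0,6,7] = [6,7] − [0,7] + [0,6].
This gives a 24×16 integer matrix of rank 15; reducing to Smith normal form yields diagonal entries (1,1,1,1,1,1,1,1,1,1,1,1,1,1,1).

From H_k ≅ ker(∂_k) / im(∂_{k+1}) we obtain:

  H_0: rank C_0 − rank ∂_1 = 8 − 7 = 1, and the invariant factors of ∂_1 are all 1, so H_0 = Z.
  H_1: rank ker ∂_1 − rank ∂_2 = (24 − 7) − 15 = 2, and the invariant factors of ∂_2 are all 1, so H_1 = Z^2.
  H_2: rank ker ∂_2 − rank ∂_3 = (16 − 15) − 0 = 1, and there is no ∂_3, so H_2 = Z.

As a check, the Euler characteristic is 8 − 24 + 16 = 0, which agrees with 1 − 2 + 1 = 0.

H_0 ≅ Z,  H_1 ≅ Z^2,  H_2 ≅ Z.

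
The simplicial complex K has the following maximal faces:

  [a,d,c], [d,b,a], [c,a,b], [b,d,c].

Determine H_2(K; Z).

We work with the vertex ordering a < b < c < d. The simplices of K, each written with vertices in increasing order, are:

  0-simplices (4): a, b, c, d
  1-simplices (6): ab, ac, ad, bc, bd, cd
  2-simplices (4): abc, abd, acd, bcd

so the chain groups are C_0 ≅ Z^4, C_1 ≅ Z^6, C_2 ≅ Z^4.

The boundary map ∂_1: C_1 → C_0 is given by ∂[p,q] = [q] − [p]. For instance
  ∂cd = d − c.
The 4×6 boundary matrix has rank 3 and Smith normal form diag(1,1,1).

Boundary ∂_2: C_2 → C_1 maps a triangle to the signed sum of its edges. For instance
  ∂bcd = cd − bd + bc,
  ∂abd = bd − ad + ab.
The 6×4 boundary matrix has rank 3 and Smith normal form diag(1,1,1).

Reading off H_k = ker ∂_k / im ∂_{k+1}:

  H_2: rank ker ∂_2 − rank ∂_3 = (4 − 3) − 0 = 1, and there is no ∂_3, so H_2 = Z.

H_2 ≅ Z.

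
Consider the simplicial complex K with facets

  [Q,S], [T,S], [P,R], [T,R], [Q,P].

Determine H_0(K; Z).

Fix the vertex order P < Q < R < S < T and write every simplex with vertices in increasing order. Then dim K = 1 and the simplices of K are:

  0-simplices (5): P, Q, R, S, T
  1-simplices (5): PQ, PR, QS, RT, ST

giving chain groups C_0 ≅ Z^5, C_1 ≅ Z^5.

The boundary map ∂_1: C_1 → C_0 sends each edge [p,q] (with p < q) to q − p. For instance
  ∂ST = T − S.
This gives a 5×5 integer matrix of rank 4; reducing to Smith normal form yields diagonal entries (1,1,1,1).

Computing H_k = (kernel of ∂_k) / (image of ∂_{k+1}):

  H_0: rank C_0 − rank ∂_1 = 5 − 4 = 1, and the invariant factors of ∂_1 are all 1, so H_0 ≅ Z.

H_0 = Z.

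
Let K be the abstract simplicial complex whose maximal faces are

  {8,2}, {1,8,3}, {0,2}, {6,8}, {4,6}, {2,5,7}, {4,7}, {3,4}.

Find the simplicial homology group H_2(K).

H_2 ≅ 0.

We work with the vertex ordering 0 < 1 < 2 < 3 < 4 < 5 < 6 < 7 < 8. The simplices of K, each written with vertices in increasing order, are:

  0-simplices (9): [0], [1], [2], [3], [4], [5], [6], [7], [8]
  1-simplices (12): [0,2], [1,3], [1,8], [2,5], [2,7], [2,8], [3,4], [3,8], [4,6], [4,7], [5,7], [6,8]
  2-simplices (2): [1,3,8], [2,5,7]

Hence C_0 ≅ Z^9, C_1 ≅ Z^12, C_2 ≅ Z^2.

The boundary map ∂_1: C_1 → C_0 is given by ∂[p,q] = [q] − [p]. For instance
  ∂[3,4] = [4] − [3].
The resulting 9×12 matrix has rank 8, and its Smith normal form has invariant factors (1,1,1,1,1,1,1,1).

∂_2: C_2 → C_1 maps a triangle to the signed sum of its edges. For instance
  ∂[1,3,8] = [3,8] − [1,8] + [1,3],
  ∂[2,5,7] = [5,7] − [2,7] + [2,5].
The resulting 12×2 matrix has rank 2, and its Smith normal form has invariant factors (1,1).

Now H_k = ker ∂_k / im ∂_{k+1}, so:

  H_2: rank ker ∂_2 − rank ∂_3 = (2 − 2) − 0 = 0, and there is no ∂_3, so H_2 = 0.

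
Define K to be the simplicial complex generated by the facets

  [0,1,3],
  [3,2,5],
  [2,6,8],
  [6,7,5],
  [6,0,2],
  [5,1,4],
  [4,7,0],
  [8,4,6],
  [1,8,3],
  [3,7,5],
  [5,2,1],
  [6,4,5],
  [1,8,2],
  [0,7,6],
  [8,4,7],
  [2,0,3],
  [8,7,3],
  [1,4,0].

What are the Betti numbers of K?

Take the total order 0 < 1 < 2 < 3 < 4 < 5 < 6 < 7 < 8 on the vertex set. Then K (dimension 2) consists of the simplices:

  0-simplices (9): [0], [1], [2], [3], [4], [5], [6], [7], [8]
  1-simplices (27): (27 of them)
  2-simplices (18): [0,1,3], [0,1,4], [0,2,3], [0,2,6], [0,4,7], [0,6,7], [1,2,5], [1,2,8], [1,3,8], [1,4,5], [2,3,5], [2,6,8], [3,5,7], [3,7,8], [4,5,6], [4,6,8], [4,7,8], [5,6,7]

Hence C_0 ≅ Z^9, C_1 ≅ Z^27, C_2 ≅ Z^18.

The boundary map ∂_1: C_1 → C_0 sends each edge [p,q] (with p < q) to q − p.
The resulting 9×27 matrix has rank 8, and its Smith normal form has invariant factors (1,1,1,1,1,1,1,1).

Boundary ∂_2: C_2 → C_1 sends each 2-simplex [p,q,r] to [q,r] − [p,r] + [p,q]. For instance
  ∂[0,2,6] = [2,6] − [0,6] + [0,2],
  ∂[1,2,5] = [2,5] − [1,5] + [1,2].
The 27×18 boundary matrix has rank 18 and Smith normal form diag(1,1,1,1,1,1,1,1,1,1,1,1,1,1,1,1,1,2).

Reading off H_k = ker ∂_k / im ∂_{k+1}:

  H_0: rank C_0 − rank ∂_1 = 9 − 8 = 1, and the invariant factors of ∂_1 are all 1, so H_0 ≅ Z.
  H_1: rank ker ∂_1 − rank ∂_2 = (27 − 8) − 18 = 1, and ∂_2 has invariant factor 2 > 1, so H_1 ≅ Z ⊕ Z/2.
  H_2: rank ker ∂_2 − rank ∂_3 = (18 − 18) − 0 = 0, and there is no ∂_3, so H_2 ≅ 0.

Hence the Betti numbers are b_0 = 1, b_1 = 1, b_2 = 0.

b_0 = 1, b_1 = 1, b_2 = 0.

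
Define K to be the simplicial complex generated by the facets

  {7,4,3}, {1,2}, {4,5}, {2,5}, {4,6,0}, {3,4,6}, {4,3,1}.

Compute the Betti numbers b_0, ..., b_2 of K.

b_0 = 1, b_1 = 1, b_2 = 0.

Fix the vertex order 0 < 1 < 2 < 3 < 4 < 5 < 6 < 7 and write every simplex with vertices in increasing order. Then dim K = 2 and the simplices of K are:

  0-simplices (8): [0], [1], [2], [3], [4], [5], [6], [7]
  1-simplices (12): [0,4], [0,6], [1,2], [1,3], [1,4], [2,5], [3,4], [3,6], [3,7], [4,5], [4,6], [4,7]
  2-simplices (4): [0,4,6], [1,3,4], [3,4,6], [3,4,7]

so the chain groups are C_0 ≅ Z^8, C_1 ≅ Z^12, C_2 ≅ Z^4.

Boundary ∂_1: C_1 → C_0 is given by ∂[p,q] = [q] − [p]. For instance
  ∂[1,4] = [4] − [1].
The resulting 8×12 matrix has rank 7, and its Smith normal form has invariant factors (1,1,1,1,1,1,1).

The boundary map ∂_2: C_2 → C_1 acts by ∂[p,q,r] = [q,r] − [p,r] + [p,q]. For instance
  ∂[0,4,6] = [4,6] − [0,6] + [0,4],
  ∂[3,4,6] = [4,6] − [3,6] + [3,4].
The 12×4 boundary matrix has rank 4 and Smith normal form diag(1,1,1,1).

Reading off H_k = ker ∂_k / im ∂_{k+1}:

  H_0: rank C_0 − rank ∂_1 = 8 − 7 = 1, and the invariant factors of ∂_1 are all 1, so H_0 = Z.
  H_1: rank ker ∂_1 − rank ∂_2 = (12 − 7) − 4 = 1, and the invariant factors of ∂_2 are all 1, so H_1 = Z.
  H_2: rank ker ∂_2 − rank ∂_3 = (4 − 4) − 0 = 0, and there is no ∂_3, so H_2 = 0.

Hence the Betti numbers are b_0 = 1, b_1 = 1, b_2 = 0.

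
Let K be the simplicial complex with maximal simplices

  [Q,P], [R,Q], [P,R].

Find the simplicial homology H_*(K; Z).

H_0 = Z,  H_1 = Z.

We work with the vertex ordering P < Q < R. The simplices of K, each written with vertices in increasing order, are:

  0-simplices (3): P, Q, R
  1-simplices (3): PQ, PR, QR

Hence C_0 ≅ Z^3, C_1 ≅ Z^3.

The boundary map ∂_1: C_1 → C_0 is given by ∂[p,q] = [q] − [p].
The resulting 3×3 matrix has rank 2, and its Smith normal form has invariant factors (1,1).

From H_k ≅ ker(∂_k) / im(∂_{k+1}) we obtain:

  H_0: rank C_0 − rank ∂_1 = 3 − 2 = 1, and the invariant factors of ∂_1 are all 1, so H_0 ≅ Z.
  H_1: rank ker ∂_1 − rank ∂_2 = (3 − 2) − 0 = 1, and there is no ∂_2, so H_1 ≅ Z.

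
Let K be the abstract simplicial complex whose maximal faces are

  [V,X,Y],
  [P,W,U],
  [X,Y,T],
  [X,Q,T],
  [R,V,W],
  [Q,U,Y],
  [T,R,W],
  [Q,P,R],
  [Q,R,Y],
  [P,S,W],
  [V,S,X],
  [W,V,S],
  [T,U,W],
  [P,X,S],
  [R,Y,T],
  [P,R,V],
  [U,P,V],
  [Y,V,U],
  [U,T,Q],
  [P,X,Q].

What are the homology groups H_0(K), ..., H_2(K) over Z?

Order the vertices as P < Q < R < S < T < U < V < W < X < Y. Listing each simplex with vertices in this order, K has dimension 2 with simplices:

  0-simplices (10): P, Q, R, S, T, U, V, W, X, Y
  1-simplices (30): PQ, PR, PS, PU, PV, PW, PX, QR, QT, QU, QX, QY, RT, RV, RW, RY, SV, SW, SX, TU, TW, TX, TY, UV, UW, UY, VW, VX, VY, XY
  2-simplices (20): PQR, PQX, PRV, PSW, PSX, PUV, PUW, QRY, QTU, QTX, QUY, RTW, RTY, RVW, SVW, SVX, TUW, TXY, UVY, VXY

Hence C_0 ≅ Z^10, C_1 ≅ Z^30, C_2 ≅ Z^20.

Boundary ∂_1: C_1 → C_0 maps an edge to its endpoints' difference, ∂[p,q] = q − p. For instance
  ∂PW = W − P.
The 10×30 boundary matrix has rank 9 and Smith normal form diag(1,1,1,1,1,1,1,1,1).

∂_2: C_2 → C_1 sends each 2-simplex [p,q,r] to [q,r] − [p,r] + [p,q]. For instance
  ∂PQR = QR − PR + PQ,
  ∂QTU = TU − QU + QT.
The resulting 30×20 matrix has rank 20, and its Smith normal form has invariant factors (1,1,1,1,1,1,1,1,1,1,1,1,1,1,1,1,1,1,1,2).

Computing H_k = (kernel of ∂_k) / (image of ∂_{k+1}):

  H_0: rank C_0 − rank ∂_1 = 10 − 9 = 1, and the invariant factors of ∂_1 are all 1, so H_0 ≅ Z.
  H_1: rank ker ∂_1 − rank ∂_2 = (30 − 9) − 20 = 1, and ∂_2 has invariant factor 2 > 1, so H_1 ≅ Z ⊕ Z/2.
  H_2: rank ker ∂_2 − rank ∂_3 = (20 − 20) − 0 = 0, and there is no ∂_3, so H_2 ≅ 0.

(K is a triangulation of the Klein bottle.)

H_0 ≅ Z,  H_1 ≅ Z ⊕ Z/2,  H_2 = 0.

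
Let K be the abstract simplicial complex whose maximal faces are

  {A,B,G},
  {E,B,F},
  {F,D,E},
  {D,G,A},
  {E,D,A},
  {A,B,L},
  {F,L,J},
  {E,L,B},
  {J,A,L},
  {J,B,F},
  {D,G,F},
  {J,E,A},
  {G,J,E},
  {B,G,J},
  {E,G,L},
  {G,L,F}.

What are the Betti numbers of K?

b_0 = 1, b_1 = 2, b_2 = 1.

K has 8 vertices, 24 edges, 16 triangles.
rank ∂_0 = 0, rank ∂_1 = 7 ⇒ b_0 = 8 − 0 − 7 = 1; all invariant factors of ∂_1 are 1 so no torsion. So H_0 ≅ Z.
rank ∂_1 = 7, rank ∂_2 = 15 ⇒ b_1 = 24 − 7 − 15 = 2; all invariant factors of ∂_2 are 1 so no torsion. So H_1 ≅ Z^2.
rank ∂_2 = 15, rank ∂_3 = 0 ⇒ b_2 = 16 − 15 − 0 = 1. So H_2 ≅ Z.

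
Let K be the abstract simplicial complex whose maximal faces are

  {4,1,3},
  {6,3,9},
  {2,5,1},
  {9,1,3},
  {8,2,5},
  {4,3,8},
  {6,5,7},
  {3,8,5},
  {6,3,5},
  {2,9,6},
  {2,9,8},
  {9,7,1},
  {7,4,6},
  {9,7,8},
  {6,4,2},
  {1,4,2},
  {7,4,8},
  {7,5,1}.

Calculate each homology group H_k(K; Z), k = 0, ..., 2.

H_0 = Z,  H_1 = Z^2,  H_2 = Z.

We work with the vertex ordering 1 < 2 < 3 < 4 < 5 < 6 < 7 < 8 < 9. The simplices of K, each written with vertices in increasing order, are:

  0-simplices (9): [1], [2], [3], [4], [5], [6], [7], [8], [9]
  1-simplices (27): (27 of them)
  2-simplices (18): [1,2,4], [1,2,5], [1,3,4], [1,3,9], [1,5,7], [1,7,9], [2,4,6], [2,5,8], [2,6,9], [2,8,9], [3,4,8], [3,5,6], [3,5,8], [3,6,9], [4,6,7], [4,7,8], [5,6,7], [7,8,9]

so the chain groups are C_0 ≅ Z^9, C_1 ≅ Z^27, C_2 ≅ Z^18.

The boundary map ∂_1: C_1 → C_0 maps an edge to its endpoints' difference, ∂[p,q] = q − p. For instance
  ∂[5,6] = [6] − [5].
The resulting 9×27 matrix has rank 8, and its Smith normal form has invariant factors (1,1,1,1,1,1,1,1).

The boundary map ∂_2: C_2 → C_1 acts by ∂[p,q,r] = [q,r] − [p,r] + [p,q]. For instance
  ∂[5,6,7] = [6,7] − [5,7] + [5,6],
  ∂[1,2,5] = [2,5] − [1,5] + [1,2].
This gives a 27×18 integer matrix of rank 17; reducing to Smith normal form yields diagonal entries (1,1,1,1,1,1,1,1,1,1,1,1,1,1,1,1,1).

From H_k ≅ ker(∂_k) / im(∂_{k+1}) we obtain:

  H_0: rank C_0 − rank ∂_1 = 9 − 8 = 1, and the invariant factors of ∂_1 are all 1, so H_0 = Z.
  H_1: rank ker ∂_1 − rank ∂_2 = (27 − 8) − 17 = 2, and the invariant factors of ∂_2 are all 1, so H_1 = Z^2.
  H_2: rank ker ∂_2 − rank ∂_3 = (18 − 17) − 0 = 1, and there is no ∂_3, so H_2 = Z.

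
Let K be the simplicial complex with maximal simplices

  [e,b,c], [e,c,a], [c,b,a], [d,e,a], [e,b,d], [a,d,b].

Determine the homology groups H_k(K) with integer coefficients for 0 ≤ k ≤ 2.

H_0 ≅ Z,  H_1 = 0,  H_2 ≅ Z.

Take the total order a < b < c < d < e on the vertex set. Then K (dimension 2) consists of the simplices:

  0-simplices (5): a, b, c, d, e
  1-simplices (9): ab, ac, ad, ae, bc, bd, be, ce, de
  2-simplices (6): abc, abd, ace, ade, bce, bde

so the chain groups are C_0 ≅ Z^5, C_1 ≅ Z^9, C_2 ≅ Z^6.

The boundary map ∂_1: C_1 → C_0 is given by ∂[p,q] = [q] − [p].
This gives a 5×9 integer matrix of rank 4; reducing to Smith normal form yields diagonal entries (1,1,1,1).

Boundary ∂_2: C_2 → C_1 sends each 2-simplex [p,q,r] to [q,r] − [p,r] + [p,q]. For instance
  ∂abc = bc − ac + ab,
  ∂abd = bd − ad + ab.
As a 9×6 matrix over Z this has rank 5, with invariant factors (1,1,1,1,1).

From H_k ≅ ker(∂_k) / im(∂_{k+1}) we obtain:

  H_0: rank C_0 − rank ∂_1 = 5 − 4 = 1, and the invariant factors of ∂_1 are all 1, so H_0 ≅ Z.
  H_1: rank ker ∂_1 − rank ∂_2 = (9 − 4) − 5 = 0, and the invariant factors of ∂_2 are all 1, so H_1 ≅ 0.
  H_2: rank ker ∂_2 − rank ∂_3 = (6 − 5) − 0 = 1, and there is no ∂_3, so H_2 ≅ Z.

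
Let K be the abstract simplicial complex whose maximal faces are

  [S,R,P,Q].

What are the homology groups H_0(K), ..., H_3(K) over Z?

We work with the vertex ordering P < Q < R < S. The simplices of K, each written with vertices in increasing order, are:

  0-simplices (4): P, Q, R, S
  1-simplices (6): PQ, PR, PS, QR, QS, RS
  2-simplices (4): PQR, PQS, PRS, QRS
  3-simplices (1): PQRS

giving chain groups C_0 ≅ Z^4, C_1 ≅ Z^6, C_2 ≅ Z^4, C_3 ≅ Z^1.

∂_1: C_1 → C_0 is given by ∂[p,q] = [q] − [p].
The resulting 4×6 matrix has rank 3, and its Smith normal form has invariant factors (1,1,1).

Boundary ∂_2: C_2 → C_1 maps a triangle to the signed sum of its edges. For instance
  ∂PQR = QR − PR + PQ,
  ∂QRS = RS − QS + QR.
The 6×4 boundary matrix has rank 3 and Smith normal form diag(1,1,1).

∂_3: C_3 → C_2 sends each 3-simplex σ to the alternating sum Σ_i (−1)^i (σ with its i-th vertex removed). For instance
  ∂PQRS = QRS − PRS + PQS − PQR.
This gives a 4×1 integer matrix of rank 1; reducing to Smith normal form yields diagonal entries (1).

From H_k ≅ ker(∂_k) / im(∂_{k+1}) we obtain:

  H_0: rank C_0 − rank ∂_1 = 4 − 3 = 1, and the invariant factors of ∂_1 are all 1, so H_0 = Z.
  H_1: rank ker ∂_1 − rank ∂_2 = (6 − 3) − 3 = 0, and the invariant factors of ∂_2 are all 1, so H_1 = 0.
  H_2: rank ker ∂_2 − rank ∂_3 = (4 − 3) − 1 = 0, and the invariant factors of ∂_3 are all 1, so H_2 = 0.
  H_3: rank ker ∂_3 − rank ∂_4 = (1 − 1) − 0 = 0, and there is no ∂_4, so H_3 = 0.

As a check, the Euler characteristic is 4 − 6 + 4 − 1 = 1, which agrees with 1 − 0 + 0 − 0 = 1.

H_0 = Z,  H_1 = 0,  H_2 = 0,  H_3 = 0.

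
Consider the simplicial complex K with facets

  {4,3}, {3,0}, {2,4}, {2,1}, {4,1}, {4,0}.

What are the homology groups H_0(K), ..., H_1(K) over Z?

Order the vertices as 0 < 1 < 2 < 3 < 4. Listing each simplex with vertices in this order, K has dimension 1 with simplices:

  0-simplices (5): [0], [1], [2], [3], [4]
  1-simplices (6): [0,3], [0,4], [1,2], [1,4], [2,4], [3,4]

so the chain groups are C_0 ≅ Z^5, C_1 ≅ Z^6.

Boundary ∂_1: C_1 → C_0 maps an edge to its endpoints' difference, ∂[p,q] = q − p.
The 5×6 boundary matrix has rank 4 and Smith normal form diag(1,1,1,1).

Now H_k = ker ∂_k / im ∂_{k+1}, so:

  H_0: rank C_0 − rank ∂_1 = 5 − 4 = 1, and the invariant factors of ∂_1 are all 1, so H_0 ≅ Z.
  H_1: rank ker ∂_1 − rank ∂_2 = (6 − 4) − 0 = 2, and there is no ∂_2, so H_1 ≅ Z^2.

As a check, the Euler characteristic is 5 − 6 = -1, which agrees with 1 − 2 = -1.

H_0 = Z,  H_1 = Z^2.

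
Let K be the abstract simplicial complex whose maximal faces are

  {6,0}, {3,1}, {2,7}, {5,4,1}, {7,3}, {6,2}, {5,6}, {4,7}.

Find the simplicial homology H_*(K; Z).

H_0 ≅ Z,  H_1 ≅ Z^2,  H_2 = 0.

Fix the vertex order 0 < 1 < 2 < 3 < 4 < 5 < 6 < 7 and write every simplex with vertices in increasing order. Then dim K = 2 and the simplices of K are:

  0-simplices (8): [0], [1], [2], [3], [4], [5], [6], [7]
  1-simplices (10): [0,6], [1,3], [1,4], [1,5], [2,6], [2,7], [3,7], [4,5], [4,7], [5,6]
  2-simplices (1): [1,4,5]

Hence C_0 ≅ Z^8, C_1 ≅ Z^10, C_2 ≅ Z^1.

∂_1: C_1 → C_0 maps an edge to its endpoints' difference, ∂[p,q] = q − p. For instance
  ∂[2,6] = [6] − [2].
The 8×10 boundary matrix has rank 7 and Smith normal form diag(1,1,1,1,1,1,1).

Boundary ∂_2: C_2 → C_1 maps a triangle to the signed sum of its edges. For instance
  ∂[1,4,5] = [4,5] − [1,5] + [1,4].
The resulting 10×1 matrix has rank 1, and its Smith normal form has invariant factors (1).

Reading off H_k = ker ∂_k / im ∂_{k+1}:

  H_0: rank C_0 − rank ∂_1 = 8 − 7 = 1, and the invariant factors of ∂_1 are all 1, so H_0 = Z.
  H_1: rank ker ∂_1 − rank ∂_2 = (10 − 7) − 1 = 2, and the invariant factors of ∂_2 are all 1, so H_1 = Z^2.
  H_2: rank ker ∂_2 − rank ∂_3 = (1 − 1) − 0 = 0, and there is no ∂_3, so H_2 = 0.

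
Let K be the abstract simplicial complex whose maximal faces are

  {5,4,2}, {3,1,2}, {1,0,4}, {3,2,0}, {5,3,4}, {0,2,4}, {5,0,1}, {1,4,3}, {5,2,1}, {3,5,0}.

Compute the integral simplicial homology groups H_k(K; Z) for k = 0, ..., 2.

H_0 = Z,  H_1 = Z/2Z,  H_2 = 0.

We work with the vertex ordering 0 < 1 < 2 < 3 < 4 < 5. The simplices of K, each written with vertices in increasing order, are:

  0-simplices (6): [0], [1], [2], [3], [4], [5]
  1-simplices (15): [0,1], [0,2], [0,3], [0,4], [0,5], [1,2], [1,3], [1,4], [1,5], [2,3], [2,4], [2,5], [3,4], [3,5], [4,5]
  2-simplices (10): [0,1,4], [0,1,5], [0,2,3], [0,2,4], [0,3,5], [1,2,3], [1,2,5], [1,3,4], [2,4,5], [3,4,5]

Hence C_0 ≅ Z^6, C_1 ≅ Z^15, C_2 ≅ Z^10.

The boundary map ∂_1: C_1 → C_0 is given by ∂[p,q] = [q] − [p]. For instance
  ∂[2,4] = [4] − [2].
This gives a 6×15 integer matrix of rank 5; reducing to Smith normal form yields diagonal entries (1,1,1,1,1).

∂_2: C_2 → C_1 maps a triangle to the signed sum of its edges. For instance
  ∂[3,4,5] = [4,5] − [3,5] + [3,4],
  ∂[0,2,4] = [2,4] − [0,4] + [0,2].
This gives a 15×10 integer matrix of rank 10; reducing to Smith normal form yields diagonal entries (1,1,1,1,1,1,1,1,1,2).

From H_k ≅ ker(∂_k) / im(∂_{k+1}) we obtain:

  H_0: rank C_0 − rank ∂_1 = 6 − 5 = 1, and the invariant factors of ∂_1 are all 1, so H_0 ≅ Z.
  H_1: rank ker ∂_1 − rank ∂_2 = (15 − 5) − 10 = 0, and ∂_2 has invariant factor 2 > 1, so H_1 ≅ Z/2Z.
  H_2: rank ker ∂_2 − rank ∂_3 = (10 − 10) − 0 = 0, and there is no ∂_3, so H_2 ≅ 0.

As a check, the Euler characteristic is 6 − 15 + 10 = 1, which agrees with 1 − 0 + 0 = 1.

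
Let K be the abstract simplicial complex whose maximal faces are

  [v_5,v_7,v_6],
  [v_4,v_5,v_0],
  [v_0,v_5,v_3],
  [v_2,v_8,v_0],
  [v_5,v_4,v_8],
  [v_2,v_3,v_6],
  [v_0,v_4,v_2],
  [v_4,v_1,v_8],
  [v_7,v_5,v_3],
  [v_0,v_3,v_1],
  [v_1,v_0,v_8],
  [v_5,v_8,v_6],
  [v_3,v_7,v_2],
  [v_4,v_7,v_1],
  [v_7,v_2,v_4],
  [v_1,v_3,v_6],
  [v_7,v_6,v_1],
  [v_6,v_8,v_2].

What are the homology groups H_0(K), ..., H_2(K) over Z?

H_0 ≅ Z,  H_1 ≅ Z ⊕ Z/2Z,  H_2 = 0.

Order the vertices as v_0 < v_1 < v_2 < v_3 < v_4 < v_5 < v_6 < v_7 < v_8. Listing each simplex with vertices in this order, K has dimension 2 with simplices:

  0-simplices (9): [v_0], [v_1], [v_2], [v_3], [v_4], [v_5], [v_6], [v_7], [v_8]
  1-simplices (27): (27 of them)
  2-simplices (18): (18 of them)

so the chain groups are C_0 ≅ Z^9, C_1 ≅ Z^27, C_2 ≅ Z^18.

Boundary ∂_1: C_1 → C_0 sends each edge [p,q] (with p < q) to q − p.
The resulting 9×27 matrix has rank 8, and its Smith normal form has invariant factors (1,1,1,1,1,1,1,1).

Boundary ∂_2: C_2 → C_1 maps a triangle to the signed sum of its edges. For instance
  ∂[v_0,v_4,v_5] = [v_4,v_5] − [v_0,v_5] + [v_0,v_4],
  ∂[v_5,v_6,v_8] = [v_6,v_8] − [v_5,v_8] + [v_5,v_6].
The 27×18 boundary matrix has rank 18 and Smith normal form diag(1,1,1,1,1,1,1,1,1,1,1,1,1,1,1,1,1,2).

Reading off H_k = ker ∂_k / im ∂_{k+1}:

  H_0: rank C_0 − rank ∂_1 = 9 − 8 = 1, and the invariant factors of ∂_1 are all 1, so H_0 ≅ Z.
  H_1: rank ker ∂_1 − rank ∂_2 = (27 − 8) − 18 = 1, and ∂_2 has invariant factor 2 > 1, so H_1 ≅ Z ⊕ Z/2Z.
  H_2: rank ker ∂_2 − rank ∂_3 = (18 − 18) − 0 = 0, and there is no ∂_3, so H_2 ≅ 0.

As a check, the Euler characteristic is 9 − 27 + 18 = 0, which agrees with 1 − 1 + 0 = 0.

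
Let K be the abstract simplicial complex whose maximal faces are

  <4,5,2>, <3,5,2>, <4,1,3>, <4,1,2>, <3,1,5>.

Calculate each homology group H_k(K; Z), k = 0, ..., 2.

K has 5 vertices, 10 edges, 5 triangles.
rank ∂_0 = 0, rank ∂_1 = 4 ⇒ b_0 = 5 − 0 − 4 = 1; all invariant factors of ∂_1 are 1 so no torsion. So H_0 ≅ Z.
rank ∂_1 = 4, rank ∂_2 = 5 ⇒ b_1 = 10 − 4 − 5 = 1; all invariant factors of ∂_2 are 1 so no torsion. So H_1 ≅ Z.
rank ∂_2 = 5, rank ∂_3 = 0 ⇒ b_2 = 5 − 5 − 0 = 0. So H_2 ≅ 0.

H_0 = Z,  H_1 = Z,  H_2 = 0.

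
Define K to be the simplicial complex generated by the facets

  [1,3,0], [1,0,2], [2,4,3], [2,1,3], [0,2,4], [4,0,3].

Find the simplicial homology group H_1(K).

H_1 = 0.

Order the vertices as 0 < 1 < 2 < 3 < 4. Listing each simplex with vertices in this order, K has dimension 2 with simplices:

  0-simplices (5): [0], [1], [2], [3], [4]
  1-simplices (9): [0,1], [0,2], [0,3], [0,4], [1,2], [1,3], [2,3], [2,4], [3,4]
  2-simplices (6): [0,1,2], [0,1,3], [0,2,4], [0,3,4], [1,2,3], [2,3,4]

Hence C_0 ≅ Z^5, C_1 ≅ Z^9, C_2 ≅ Z^6.

The boundary map ∂_1: C_1 → C_0 maps an edge to its endpoints' difference, ∂[p,q] = q − p.
This gives a 5×9 integer matrix of rank 4; reducing to Smith normal form yields diagonal entries (1,1,1,1).

Boundary ∂_2: C_2 → C_1 maps a triangle to the signed sum of its edges. For instance
  ∂[2,3,4] = [3,4] − [2,4] + [2,3],
  ∂[0,3,4] = [3,4] − [0,4] + [0,3].
The resulting 9×6 matrix has rank 5, and its Smith normal form has invariant factors (1,1,1,1,1).

From H_k ≅ ker(∂_k) / im(∂_{k+1}) we obtain:

  H_1: rank ker ∂_1 − rank ∂_2 = (9 − 4) − 5 = 0, and the invariant factors of ∂_2 are all 1, so H_1 ≅ 0.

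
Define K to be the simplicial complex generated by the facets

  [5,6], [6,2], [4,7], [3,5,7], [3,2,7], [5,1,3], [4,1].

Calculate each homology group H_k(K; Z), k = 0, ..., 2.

Fix the vertex order 1 < 2 < 3 < 4 < 5 < 6 < 7 and write every simplex with vertices in increasing order. Then dim K = 2 and the simplices of K are:

  0-simplices (7): [1], [2], [3], [4], [5], [6], [7]
  1-simplices (11): [1,3], [1,4], [1,5], [2,3], [2,6], [2,7], [3,5], [3,7], [4,7], [5,6], [5,7]
  2-simplices (3): [1,3,5], [2,3,7], [3,5,7]

Hence C_0 ≅ Z^7, C_1 ≅ Z^11, C_2 ≅ Z^3.

Boundary ∂_1: C_1 → C_0 is given by ∂[p,q] = [q] − [p].
This gives a 7×11 integer matrix of rank 6; reducing to Smith normal form yields diagonal entries (1,1,1,1,1,1).

The boundary map ∂_2: C_2 → C_1 acts by ∂[p,q,r] = [q,r] − [p,r] + [p,q]. For instance
  ∂[2,3,7] = [3,7] − [2,7] + [2,3],
  ∂[3,5,7] = [5,7] − [3,7] + [3,5].
The resulting 11×3 matrix has rank 3, and its Smith normal form has invariant factors (1,1,1).

From H_k ≅ ker(∂_k) / im(∂_{k+1}) we obtain:

  H_0: rank C_0 − rank ∂_1 = 7 − 6 = 1, and the invariant factors of ∂_1 are all 1, so H_0 = Z.
  H_1: rank ker ∂_1 − rank ∂_2 = (11 − 6) − 3 = 2, and the invariant factors of ∂_2 are all 1, so H_1 = Z^2.
  H_2: rank ker ∂_2 − rank ∂_3 = (3 − 3) − 0 = 0, and there is no ∂_3, so H_2 = 0.

H_0 = Z,  H_1 = Z^2,  H_2 = 0.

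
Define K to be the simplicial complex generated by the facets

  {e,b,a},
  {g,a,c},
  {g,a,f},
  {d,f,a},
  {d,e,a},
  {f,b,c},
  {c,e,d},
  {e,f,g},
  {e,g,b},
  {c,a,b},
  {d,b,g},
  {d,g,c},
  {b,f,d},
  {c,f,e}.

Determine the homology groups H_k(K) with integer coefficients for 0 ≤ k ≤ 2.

Order the vertices as a < b < c < d < e < f < g. Listing each simplex with vertices in this order, K has dimension 2 with simplices:

  0-simplices (7): a, b, c, d, e, f, g
  1-simplices (21): ab, ac, ad, ae, af, ag, bc, bd, be, bf, bg, cd, ce, cf, cg, de, df, dg, ef, eg, fg
  2-simplices (14): abc, abe, acg, ade, adf, afg, bcf, bdf, bdg, beg, cde, cdg, cef, efg

giving chain groups C_0 ≅ Z^7, C_1 ≅ Z^21, C_2 ≅ Z^14.

∂_1: C_1 → C_0 maps an edge to its endpoints' difference, ∂[p,q] = q − p. For instance
  ∂bc = c − b.
The resulting 7×21 matrix has rank 6, and its Smith normal form has invariant factors (1,1,1,1,1,1).

Boundary ∂_2: C_2 → C_1 sends each 2-simplex [p,q,r] to [q,r] − [p,r] + [p,q]. For instance
  ∂bcf = cf − bf + bc,
  ∂adf = df − af + ad.
As a 21×14 matrix over Z this has rank 13, with invariant factors (1,1,1,1,1,1,1,1,1,1,1,1,1).

Now H_k = ker ∂_k / im ∂_{k+1}, so:

  H_0: rank C_0 − rank ∂_1 = 7 − 6 = 1, and the invariant factors of ∂_1 are all 1, so H_0 ≅ Z.
  H_1: rank ker ∂_1 − rank ∂_2 = (21 − 6) − 13 = 2, and the invariant factors of ∂_2 are all 1, so H_1 ≅ Z^2.
  H_2: rank ker ∂_2 − rank ∂_3 = (14 − 13) − 0 = 1, and there is no ∂_3, so H_2 ≅ Z.

(K is a triangulation of the torus T^2.)

H_0 ≅ Z,  H_1 ≅ Z^2,  H_2 ≅ Z.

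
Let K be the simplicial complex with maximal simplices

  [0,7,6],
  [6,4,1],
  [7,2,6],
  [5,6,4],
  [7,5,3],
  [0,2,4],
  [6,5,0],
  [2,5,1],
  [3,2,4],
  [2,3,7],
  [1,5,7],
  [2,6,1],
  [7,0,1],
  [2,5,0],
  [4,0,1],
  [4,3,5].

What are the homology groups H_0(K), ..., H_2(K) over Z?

H_0 = Z,  H_1 = Z^2,  H_2 = Z.

Fix the vertex order 0 < 1 < 2 < 3 < 4 < 5 < 6 < 7 and write every simplex with vertices in increasing order. Then dim K = 2 and the simplices of K are:

  0-simplices (8): [0], [1], [2], [3], [4], [5], [6], [7]
  1-simplices (24): (24 of them)
  2-simplices (16): [0,1,4], [0,1,7], [0,2,4], [0,2,5], [0,5,6], [0,6,7], [1,2,5], [1,2,6], [1,4,6], [1,5,7], [2,3,4], [2,3,7], [2,6,7], [3,4,5], [3,5,7], [4,5,6]

Hence C_0 ≅ Z^8, C_1 ≅ Z^24, C_2 ≅ Z^16.

∂_1: C_1 → C_0 sends each edge [p,q] (with p < q) to q − p.
This gives a 8×24 integer matrix of rank 7; reducing to Smith normal form yields diagonal entries (1,1,1,1,1,1,1).

Boundary ∂_2: C_2 → C_1 acts by ∂[p,q,r] = [q,r] − [p,r] + [p,q]. For instance
  ∂[1,5,7] = [5,7] − [1,7] + [1,5],
  ∂[0,5,6] = [5,6] − [0,6] + [0,5].
The resulting 24×16 matrix has rank 15, and its Smith normal form has invariant factors (1,1,1,1,1,1,1,1,1,1,1,1,1,1,1).

From H_k ≅ ker(∂_k) / im(∂_{k+1}) we obtain:

  H_0: rank C_0 − rank ∂_1 = 8 − 7 = 1, and the invariant factors of ∂_1 are all 1, so H_0 ≅ Z.
  H_1: rank ker ∂_1 − rank ∂_2 = (24 − 7) − 15 = 2, and the invariant factors of ∂_2 are all 1, so H_1 ≅ Z^2.
  H_2: rank ker ∂_2 − rank ∂_3 = (16 − 15) − 0 = 1, and there is no ∂_3, so H_2 ≅ Z.

As a check, the Euler characteristic is 8 − 24 + 16 = 0, which agrees with 1 − 2 + 1 = 0.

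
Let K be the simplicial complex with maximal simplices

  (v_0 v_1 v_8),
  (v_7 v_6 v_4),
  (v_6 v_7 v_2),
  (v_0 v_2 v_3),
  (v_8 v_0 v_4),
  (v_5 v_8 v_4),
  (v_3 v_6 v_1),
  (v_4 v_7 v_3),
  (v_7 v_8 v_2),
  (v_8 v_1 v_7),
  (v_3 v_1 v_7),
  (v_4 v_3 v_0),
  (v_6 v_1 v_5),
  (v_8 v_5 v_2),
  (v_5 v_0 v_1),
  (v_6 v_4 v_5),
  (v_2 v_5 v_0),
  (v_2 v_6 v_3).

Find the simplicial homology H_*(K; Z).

We work with the vertex ordering v_0 < v_1 < v_2 < v_3 < v_4 < v_5 < v_6 < v_7 < v_8. The simplices of K, each written with vertices in increasing order, are:

  0-simplices (9): [v_0], [v_1], [v_2], [v_3], [v_4], [v_5], [v_6], [v_7], [v_8]
  1-simplices (27): (27 of them)
  2-simplices (18): (18 of them)

so the chain groups are C_0 ≅ Z^9, C_1 ≅ Z^27, C_2 ≅ Z^18.

Boundary ∂_1: C_1 → C_0 is given by ∂[p,q] = [q] − [p]. For instance
  ∂[v_7,v_8] = [v_8] − [v_7].
The resulting 9×27 matrix has rank 8, and its Smith normal form has invariant factors (1,1,1,1,1,1,1,1).

Boundary ∂_2: C_2 → C_1 sends each 2-simplex [p,q,r] to [q,r] − [p,r] + [p,q]. For instance
  ∂[v_0,v_1,v_8] = [v_1,v_8] − [v_0,v_8] + [v_0,v_1],
  ∂[v_2,v_7,v_8] = [v_7,v_8] − [v_2,v_8] + [v_2,v_7].
The resulting 27×18 matrix has rank 18, and its Smith normal form has invariant factors (1,1,1,1,1,1,1,1,1,1,1,1,1,1,1,1,1,2).

Now H_k = ker ∂_k / im ∂_{k+1}, so:

  H_0: rank C_0 − rank ∂_1 = 9 − 8 = 1, and the invariant factors of ∂_1 are all 1, so H_0 = Z.
  H_1: rank ker ∂_1 − rank ∂_2 = (27 − 8) − 18 = 1, and ∂_2 has invariant factor 2 > 1, so H_1 = Z ⊕ Z/2.
  H_2: rank ker ∂_2 − rank ∂_3 = (18 − 18) − 0 = 0, and there is no ∂_3, so H_2 = 0.

H_0 ≅ Z,  H_1 ≅ Z ⊕ Z/2,  H_2 = 0.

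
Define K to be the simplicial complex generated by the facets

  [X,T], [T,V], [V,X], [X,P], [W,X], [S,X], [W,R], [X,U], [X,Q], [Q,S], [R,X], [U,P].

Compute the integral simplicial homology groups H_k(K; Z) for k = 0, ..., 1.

We work with the vertex ordering P < Q < R < S < T < U < V < W < X. The simplices of K, each written with vertices in increasing order, are:

  0-simplices (9): P, Q, R, S, T, U, V, W, X
  1-simplices (12): PU, PX, QS, QX, RW, RX, SX, TV, TX, UX, VX, WX

Hence C_0 ≅ Z^9, C_1 ≅ Z^12.

Boundary ∂_1: C_1 → C_0 maps an edge to its endpoints' difference, ∂[p,q] = q − p.
The resulting 9×12 matrix has rank 8, and its Smith normal form has invariant factors (1,1,1,1,1,1,1,1).

Computing H_k = (kernel of ∂_k) / (image of ∂_{k+1}):

  H_0: rank C_0 − rank ∂_1 = 9 − 8 = 1, and the invariant factors of ∂_1 are all 1, so H_0 ≅ Z.
  H_1: rank ker ∂_1 − rank ∂_2 = (12 − 8) − 0 = 4, and there is no ∂_2, so H_1 ≅ Z^4.

(K is a triangulation of a wedge of 4 circles.)

H_0 = Z,  H_1 = Z^4.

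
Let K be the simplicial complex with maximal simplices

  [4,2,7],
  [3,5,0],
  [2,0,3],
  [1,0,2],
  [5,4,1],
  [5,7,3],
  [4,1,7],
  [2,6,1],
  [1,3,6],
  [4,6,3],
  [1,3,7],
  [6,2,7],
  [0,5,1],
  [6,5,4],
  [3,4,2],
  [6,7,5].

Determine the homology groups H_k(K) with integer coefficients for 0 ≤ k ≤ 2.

Take the total order 0 < 1 < 2 < 3 < 4 < 5 < 6 < 7 on the vertex set. Then K (dimension 2) consists of the simplices:

  0-simplices (8): [0], [1], [2], [3], [4], [5], [6], [7]
  1-simplices (24): (24 of them)
  2-simplices (16): [0,1,2], [0,1,5], [0,2,3], [0,3,5], [1,2,6], [1,3,6], [1,3,7], [1,4,5], [1,4,7], [2,3,4], [2,4,7], [2,6,7], [3,4,6], [3,5,7], [4,5,6], [5,6,7]

Hence C_0 ≅ Z^8, C_1 ≅ Z^24, C_2 ≅ Z^16.

∂_1: C_1 → C_0 is given by ∂[p,q] = [q] − [p]. For instance
  ∂[1,5] = [5] − [1].
The resulting 8×24 matrix has rank 7, and its Smith normal form has invariant factors (1,1,1,1,1,1,1).

Boundary ∂_2: C_2 → C_1 maps a triangle to the signed sum of its edges. For instance
  ∂[5,6,7] = [6,7] − [5,7] + [5,6],
  ∂[0,1,2] = [1,2] − [0,2] + [0,1].
This gives a 24×16 integer matrix of rank 15; reducing to Smith normal form yields diagonal entries (1,1,1,1,1,1,1,1,1,1,1,1,1,1,1).

From H_k ≅ ker(∂_k) / im(∂_{k+1}) we obtain:

  H_0: rank C_0 − rank ∂_1 = 8 − 7 = 1, and the invariant factors of ∂_1 are all 1, so H_0 ≅ Z.
  H_1: rank ker ∂_1 − rank ∂_2 = (24 − 7) − 15 = 2, and the invariant factors of ∂_2 are all 1, so H_1 ≅ Z^2.
  H_2: rank ker ∂_2 − rank ∂_3 = (16 − 15) − 0 = 1, and there is no ∂_3, so H_2 ≅ Z.

H_0 = Z,  H_1 = Z^2,  H_2 = Z.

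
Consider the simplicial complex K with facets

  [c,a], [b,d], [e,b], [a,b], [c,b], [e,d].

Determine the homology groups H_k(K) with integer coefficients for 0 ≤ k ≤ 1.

We work with the vertex ordering a < b < c < d < e. The simplices of K, each written with vertices in increasing order, are:

  0-simplices (5): a, b, c, d, e
  1-simplices (6): ab, ac, bc, bd, be, de

giving chain groups C_0 ≅ Z^5, C_1 ≅ Z^6.

∂_1: C_1 → C_0 maps an edge to its endpoints' difference, ∂[p,q] = q − p.
The resulting 5×6 matrix has rank 4, and its Smith normal form has invariant factors (1,1,1,1).

Computing H_k = (kernel of ∂_k) / (image of ∂_{k+1}):

  H_0: rank C_0 − rank ∂_1 = 5 − 4 = 1, and the invariant factors of ∂_1 are all 1, so H_0 = Z.
  H_1: rank ker ∂_1 − rank ∂_2 = (6 − 4) − 0 = 2, and there is no ∂_2, so H_1 = Z^2.

As a check, the Euler characteristic is 5 − 6 = -1, which agrees with 1 − 2 = -1.

H_0 = Z,  H_1 = Z^2.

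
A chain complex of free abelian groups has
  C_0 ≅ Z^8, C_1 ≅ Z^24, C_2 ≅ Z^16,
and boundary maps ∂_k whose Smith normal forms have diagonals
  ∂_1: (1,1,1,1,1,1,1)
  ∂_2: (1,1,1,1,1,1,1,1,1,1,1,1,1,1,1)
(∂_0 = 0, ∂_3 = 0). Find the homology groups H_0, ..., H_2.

H_0 ≅ Z,  H_1 ≅ Z^2,  H_2 ≅ Z.

H_0: b_0 = 8 − 0 − 7 = 1; torsion from ∂_1 factors > 1: none. So H_0 ≅ Z.
H_1: b_1 = 24 − 7 − 15 = 2; torsion from ∂_2 factors > 1: none. So H_1 ≅ Z^2.
H_2: b_2 = 16 − 15 − 0 = 1; torsion from ∂_3 factors > 1: none. So H_2 ≅ Z.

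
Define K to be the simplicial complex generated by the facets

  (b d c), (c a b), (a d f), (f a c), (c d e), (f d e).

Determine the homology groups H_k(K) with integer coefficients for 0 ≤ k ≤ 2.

H_0 = Z,  H_1 = Z,  H_2 = 0.

Order the vertices as a < b < c < d < e < f. Listing each simplex with vertices in this order, K has dimension 2 with simplices:

  0-simplices (6): a, b, c, d, e, f
  1-simplices (12): ab, ac, ad, af, bc, bd, cd, ce, cf, de, df, ef
  2-simplices (6): abc, acf, adf, bcd, cde, def

so the chain groups are C_0 ≅ Z^6, C_1 ≅ Z^12, C_2 ≅ Z^6.

∂_1: C_1 → C_0 sends each edge [p,q] (with p < q) to q − p. For instance
  ∂df = f − d.
As a 6×12 matrix over Z this has rank 5, with invariant factors (1,1,1,1,1).

The boundary map ∂_2: C_2 → C_1 acts by ∂[p,q,r] = [q,r] − [p,r] + [p,q]. For instance
  ∂cde = de − ce + cd,
  ∂acf = cf − af + ac.
The resulting 12×6 matrix has rank 6, and its Smith normal form has invariant factors (1,1,1,1,1,1).

From H_k ≅ ker(∂_k) / im(∂_{k+1}) we obtain:

  H_0: rank C_0 − rank ∂_1 = 6 − 5 = 1, and the invariant factors of ∂_1 are all 1, so H_0 = Z.
  H_1: rank ker ∂_1 − rank ∂_2 = (12 − 5) − 6 = 1, and the invariant factors of ∂_2 are all 1, so H_1 = Z.
  H_2: rank ker ∂_2 − rank ∂_3 = (6 − 6) − 0 = 0, and there is no ∂_3, so H_2 = 0.

(K is a triangulation of the cylinder S^1 x I.)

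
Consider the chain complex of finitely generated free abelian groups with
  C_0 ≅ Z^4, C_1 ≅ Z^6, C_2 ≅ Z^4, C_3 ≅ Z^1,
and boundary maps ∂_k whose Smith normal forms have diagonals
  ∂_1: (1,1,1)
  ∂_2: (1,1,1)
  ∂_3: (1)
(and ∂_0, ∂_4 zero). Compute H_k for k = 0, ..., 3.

H_0 ≅ Z,  H_1 = 0,  H_2 = 0,  H_3 = 0.

H_0: b_0 = 4 − 0 − 3 = 1; torsion from ∂_1 factors > 1: none. So H_0 ≅ Z.
H_1: b_1 = 6 − 3 − 3 = 0; torsion from ∂_2 factors > 1: none. So H_1 ≅ 0.
H_2: b_2 = 4 − 3 − 1 = 0; torsion from ∂_3 factors > 1: none. So H_2 ≅ 0.
H_3: b_3 = 1 − 1 − 0 = 0; torsion from ∂_4 factors > 1: none. So H_3 ≅ 0.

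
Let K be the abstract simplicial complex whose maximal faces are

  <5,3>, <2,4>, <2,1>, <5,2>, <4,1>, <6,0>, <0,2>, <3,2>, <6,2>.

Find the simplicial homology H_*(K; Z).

H_0 ≅ Z,  H_1 ≅ Z^3.

K has 7 vertices, 9 edges.
rank ∂_0 = 0, rank ∂_1 = 6 ⇒ b_0 = 7 − 0 − 6 = 1; all invariant factors of ∂_1 are 1 so no torsion. So H_0 = Z.
rank ∂_1 = 6, rank ∂_2 = 0 ⇒ b_1 = 9 − 6 − 0 = 3. So H_1 = Z^3.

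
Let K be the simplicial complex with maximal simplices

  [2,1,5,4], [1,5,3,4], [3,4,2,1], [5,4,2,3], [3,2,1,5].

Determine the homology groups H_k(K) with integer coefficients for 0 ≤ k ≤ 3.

K has 5 vertices, 10 edges, 10 triangles, 5 3-simplices.
rank ∂_0 = 0, rank ∂_1 = 4 ⇒ b_0 = 5 − 0 − 4 = 1; all invariant factors of ∂_1 are 1 so no torsion. So H_0 = Z.
rank ∂_1 = 4, rank ∂_2 = 6 ⇒ b_1 = 10 − 4 − 6 = 0; all invariant factors of ∂_2 are 1 so no torsion. So H_1 = 0.
rank ∂_2 = 6, rank ∂_3 = 4 ⇒ b_2 = 10 − 6 − 4 = 0; all invariant factors of ∂_3 are 1 so no torsion. So H_2 = 0.
rank ∂_3 = 4, rank ∂_4 = 0 ⇒ b_3 = 5 − 4 − 0 = 1. So H_3 = Z.

H_0 ≅ Z,  H_1 = 0,  H_2 = 0,  H_3 ≅ Z.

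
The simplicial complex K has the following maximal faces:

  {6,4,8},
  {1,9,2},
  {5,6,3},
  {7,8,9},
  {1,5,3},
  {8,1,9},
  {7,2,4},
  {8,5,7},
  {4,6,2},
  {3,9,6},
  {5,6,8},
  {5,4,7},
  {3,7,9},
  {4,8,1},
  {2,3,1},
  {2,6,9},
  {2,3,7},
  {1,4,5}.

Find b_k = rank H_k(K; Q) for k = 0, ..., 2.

Fix the vertex order 1 < 2 < 3 < 4 < 5 < 6 < 7 < 8 < 9 and write every simplex with vertices in increasing order. Then dim K = 2 and the simplices of K are:

  0-simplices (9): [1], [2], [3], [4], [5], [6], [7], [8], [9]
  1-simplices (27): (27 of them)
  2-simplices (18): [1,2,3], [1,2,9], [1,3,5], [1,4,5], [1,4,8], [1,8,9], [2,3,7], [2,4,6], [2,4,7], [2,6,9], [3,5,6], [3,6,9], [3,7,9], [4,5,7], [4,6,8], [5,6,8], [5,7,8], [7,8,9]

giving chain groups C_0 ≅ Z^9, C_1 ≅ Z^27, C_2 ≅ Z^18.

The boundary map ∂_1: C_1 → C_0 maps an edge to its endpoints' difference, ∂[p,q] = q − p.
As a 9×27 matrix over Z this has rank 8, with invariant factors (1,1,1,1,1,1,1,1).

Boundary ∂_2: C_2 → C_1 acts by ∂[p,q,r] = [q,r] − [p,r] + [p,q]. For instance
  ∂[2,4,7] = [4,7] − [2,7] + [2,4],
  ∂[1,3,5] = [3,5] − [1,5] + [1,3].
The resulting 27×18 matrix has rank 18, and its Smith normal form has invariant factors (1,1,1,1,1,1,1,1,1,1,1,1,1,1,1,1,1,2).

Reading off H_k = ker ∂_k / im ∂_{k+1}:

  H_0: rank C_0 − rank ∂_1 = 9 − 8 = 1, and the invariant factors of ∂_1 are all 1, so H_0 = Z.
  H_1: rank ker ∂_1 − rank ∂_2 = (27 − 8) − 18 = 1, and ∂_2 has invariant factor 2 > 1, so H_1 = Z ⊕ Z/2.
  H_2: rank ker ∂_2 − rank ∂_3 = (18 − 18) − 0 = 0, and there is no ∂_3, so H_2 = 0.

Hence the Betti numbers are b_0 = 1, b_1 = 1, b_2 = 0.

b_0 = 1, b_1 = 1, b_2 = 0.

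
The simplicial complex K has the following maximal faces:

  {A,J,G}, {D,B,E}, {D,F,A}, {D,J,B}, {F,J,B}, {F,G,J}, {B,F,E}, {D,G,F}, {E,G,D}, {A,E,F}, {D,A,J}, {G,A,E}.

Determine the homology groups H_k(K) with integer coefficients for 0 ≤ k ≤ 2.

H_0 ≅ Z,  H_1 ≅ Z/2,  H_2 = 0.

Take the total order A < B < D < E < F < G < J on the vertex set. Then K (dimension 2) consists of the simplices:

  0-simplices (7): A, B, D, E, F, G, J
  1-simplices (18): AD, AE, AF, AG, AJ, BD, BE, BF, BJ, DE, DF, DG, DJ, EF, EG, FG, FJ, GJ
  2-simplices (12): ADF, ADJ, AEF, AEG, AGJ, BDE, BDJ, BEF, BFJ, DEG, DFG, FGJ

giving chain groups C_0 ≅ Z^7, C_1 ≅ Z^18, C_2 ≅ Z^12.

The boundary map ∂_1: C_1 → C_0 maps an edge to its endpoints' difference, ∂[p,q] = q − p.
The 7×18 boundary matrix has rank 6 and Smith normal form diag(1,1,1,1,1,1).

Boundary ∂_2: C_2 → C_1 acts by ∂[p,q,r] = [q,r] − [p,r] + [p,q]. For instance
  ∂BDE = DE − BE + BD,
  ∂AEG = EG − AG + AE.
The 18×12 boundary matrix has rank 12 and Smith normal form diag(1,1,1,1,1,1,1,1,1,1,1,2).

Reading off H_k = ker ∂_k / im ∂_{k+1}:

  H_0: rank C_0 − rank ∂_1 = 7 − 6 = 1, and the invariant factors of ∂_1 are all 1, so H_0 ≅ Z.
  H_1: rank ker ∂_1 − rank ∂_2 = (18 − 6) − 12 = 0, and ∂_2 has invariant factor 2 > 1, so H_1 ≅ Z/2.
  H_2: rank ker ∂_2 − rank ∂_3 = (12 − 12) − 0 = 0, and there is no ∂_3, so H_2 ≅ 0.

(K is a triangulation of the real projective plane RP^2.)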